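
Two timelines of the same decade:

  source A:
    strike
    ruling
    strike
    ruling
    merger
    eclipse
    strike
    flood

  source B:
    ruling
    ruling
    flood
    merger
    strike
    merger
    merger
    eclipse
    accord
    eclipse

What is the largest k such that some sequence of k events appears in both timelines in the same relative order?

Pick ruling (source A #2, source B #2), strike (source A #3, source B #5), merger (source A #5, source B #7), eclipse (source A #6, source B #10); all 4 events appear in both, in order. dp[8][10] = 4 confirms this is the maximum.

4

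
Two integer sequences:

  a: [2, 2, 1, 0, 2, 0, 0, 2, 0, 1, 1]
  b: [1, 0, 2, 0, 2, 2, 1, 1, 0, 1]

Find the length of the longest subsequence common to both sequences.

Taking 1 (a #3, b #1); then 0 (a #4, b #2); then 2 (a #5, b #3); then 0 (a #6, b #4); then 2 (a #8, b #6); then 0 (a #9, b #9); then 1 (a #11, b #10) gives a common subsequence of length 7. The LCS DP gives dp[11][10] = 7, so this is optimal.

7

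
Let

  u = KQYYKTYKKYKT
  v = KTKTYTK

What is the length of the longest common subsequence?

5

Let dp[i][j] be the LCS length of the first i characters of u and the first j characters of v. dp[i][j] = dp[i-1][j-1]+1 when the i-th and j-th characters match, else max(dp[i-1][j], dp[i][j-1]).
    ·  K  T  K  T  Y  T  K
 ·  0  0  0  0  0  0  0  0
 K  0  1  1  1  1  1  1  1
 Q  0  1  1  1  1  1  1  1
 Y  0  1  1  1  1  2  2  2
 Y  0  1  1  1  1  2  2  2
 K  0  1  1  2  2  2  2  3
 T  0  1  2  2  3  3  3  3
 Y  0  1  2  2  3  4  4  4
 K  0  1  2  3  3  4  4  5
 K  0  1  2  3  3  4  4  5
 Y  0  1  2  3  3  4  4  5
 K  0  1  2  3  3  4  4  5
 T  0  1  2  3  4  4  5  5
dp[12][7] = 5. One LCS (by backtracking along matches): KKTYK.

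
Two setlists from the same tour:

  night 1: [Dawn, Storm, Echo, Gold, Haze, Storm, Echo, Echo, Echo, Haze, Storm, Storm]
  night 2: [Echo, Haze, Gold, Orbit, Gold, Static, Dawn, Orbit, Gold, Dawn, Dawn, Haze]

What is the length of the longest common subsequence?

Pick Dawn [1,7] → Gold [4,9] → Haze [10,12]; all 3 songs appear in both, in order. dp[12][12] = 3 confirms this is the maximum.

3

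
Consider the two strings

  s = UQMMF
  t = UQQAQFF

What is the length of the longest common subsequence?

3

Let dp[i][j] be the LCS length of the first i characters of s and the first j characters of t. dp[i][j] = dp[i-1][j-1]+1 when the i-th and j-th characters match, else max(dp[i-1][j], dp[i][j-1]).
    ·  U  Q  Q  A  Q  F  F
 ·  0  0  0  0  0  0  0  0
 U  0  1  1  1  1  1  1  1
 Q  0  1  2  2  2  2  2  2
 M  0  1  2  2  2  2  2  2
 M  0  1  2  2  2  2  2  2
 F  0  1  2  2  2  2  3  3
dp[5][7] = 3. One LCS (by backtracking along matches): UQF.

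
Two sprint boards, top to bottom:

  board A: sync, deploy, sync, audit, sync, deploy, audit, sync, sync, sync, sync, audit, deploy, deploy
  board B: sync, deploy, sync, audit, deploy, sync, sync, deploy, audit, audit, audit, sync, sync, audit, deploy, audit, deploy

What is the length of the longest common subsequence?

Pick sync [1,1] → deploy [2,2] → sync [3,3] → audit [4,4] → sync [5,7] → deploy [6,8] → audit [7,11] → sync [10,12] → sync [11,13] → audit [12,14] → deploy [13,15] → deploy [14,17]; all 12 tasks appear in both, in order, and the DP table's final entry dp[14][17] is also 12, so no common subsequence is longer.

12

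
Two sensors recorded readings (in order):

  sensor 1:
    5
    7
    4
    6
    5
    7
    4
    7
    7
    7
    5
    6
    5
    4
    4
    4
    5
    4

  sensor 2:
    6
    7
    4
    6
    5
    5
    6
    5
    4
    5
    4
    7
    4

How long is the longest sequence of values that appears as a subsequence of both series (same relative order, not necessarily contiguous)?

One common subsequence of length 10: 7 (sensor 1 #2, sensor 2 #2) → 4 (sensor 1 #3, sensor 2 #3) → 6 (sensor 1 #4, sensor 2 #4) → 5 (sensor 1 #5, sensor 2 #5) → 5 (sensor 1 #11, sensor 2 #6) → 6 (sensor 1 #12, sensor 2 #7) → 5 (sensor 1 #13, sensor 2 #8) → 4 (sensor 1 #14, sensor 2 #9) → 4 (sensor 1 #15, sensor 2 #11) → 4 (sensor 1 #18, sensor 2 #13). The LCS DP gives dp[18][13] = 10, so this is optimal.

10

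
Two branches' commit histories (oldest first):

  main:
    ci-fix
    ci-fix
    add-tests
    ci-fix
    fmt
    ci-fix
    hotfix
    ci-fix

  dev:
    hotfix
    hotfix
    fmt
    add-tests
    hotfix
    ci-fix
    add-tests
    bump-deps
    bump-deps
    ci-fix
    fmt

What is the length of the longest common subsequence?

4

Taking ci-fix (main #2, dev #6); then add-tests (main #3, dev #7); then ci-fix (main #4, dev #10); then fmt (main #5, dev #11) gives a common subsequence of length 4, and the DP table's final entry dp[8][11] is also 4, so no common subsequence is longer.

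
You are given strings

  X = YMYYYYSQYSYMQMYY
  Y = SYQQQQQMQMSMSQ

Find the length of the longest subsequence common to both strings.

6

One common subsequence of length 6: Y (X #1, Y #2), M (X #2, Y #8), Q (X #8, Y #9), S (X #10, Y #11), M (X #12, Y #12), Q (X #13, Y #14). dp[16][14] = 6 confirms this is the maximum.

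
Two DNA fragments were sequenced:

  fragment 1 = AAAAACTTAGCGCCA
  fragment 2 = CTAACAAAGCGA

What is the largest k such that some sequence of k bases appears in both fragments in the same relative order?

9

Taking A [1,3], then A [2,4], then A [4,6], then A [5,7], then A [9,8], then G [10,9], then C [11,10], then G [12,11], then A [15,12] gives a common subsequence of length 9. Since dp[15][12] = 9, nothing longer is possible.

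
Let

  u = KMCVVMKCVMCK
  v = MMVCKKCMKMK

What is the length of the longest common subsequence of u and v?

Pick K at u[1]=v[6]; then C at u[3]=v[7]; then M at u[6]=v[8]; then K at u[7]=v[9]; then M at u[10]=v[10]; then K at u[12]=v[11]; all 6 characters appear in both, in order, and the DP table's final entry dp[12][11] is also 6, so no common subsequence is longer.

6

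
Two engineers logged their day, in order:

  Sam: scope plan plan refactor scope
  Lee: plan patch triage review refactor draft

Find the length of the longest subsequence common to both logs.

2

Match plan at Sam[2]=Lee[1], then refactor at Sam[4]=Lee[5] — 2 tasks in the same relative order in both. dp[5][6] = 2 confirms this is the maximum.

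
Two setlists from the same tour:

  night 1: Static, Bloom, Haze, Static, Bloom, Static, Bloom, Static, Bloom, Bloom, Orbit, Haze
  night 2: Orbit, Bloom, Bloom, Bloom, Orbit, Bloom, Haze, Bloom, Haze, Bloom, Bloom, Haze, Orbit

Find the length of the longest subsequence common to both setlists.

Taking Bloom (night 1 #2, night 2 #6) → Haze (night 1 #3, night 2 #7) → Bloom (night 1 #5, night 2 #8) → Bloom (night 1 #7, night 2 #10) → Bloom (night 1 #9, night 2 #11) → Orbit (night 1 #11, night 2 #13) gives a common subsequence of length 6, and the DP table's final entry dp[12][13] is also 6, so no common subsequence is longer.

6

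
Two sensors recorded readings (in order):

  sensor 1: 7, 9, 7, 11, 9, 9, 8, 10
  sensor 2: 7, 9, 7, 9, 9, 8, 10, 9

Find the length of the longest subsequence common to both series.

7

One common subsequence of length 7: 7 at sensor 1[1]=sensor 2[1], 9 at sensor 1[2]=sensor 2[2], 7 at sensor 1[3]=sensor 2[3], 9 at sensor 1[5]=sensor 2[4], 9 at sensor 1[6]=sensor 2[5], 8 at sensor 1[7]=sensor 2[6], 10 at sensor 1[8]=sensor 2[7]. The LCS DP gives dp[8][8] = 7, so this is optimal.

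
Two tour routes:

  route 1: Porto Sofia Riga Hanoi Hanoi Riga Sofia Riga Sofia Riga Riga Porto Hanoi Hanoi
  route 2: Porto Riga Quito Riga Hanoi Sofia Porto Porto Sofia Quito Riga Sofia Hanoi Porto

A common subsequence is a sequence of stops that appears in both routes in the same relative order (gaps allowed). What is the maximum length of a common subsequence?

Match Porto [1,1], then Riga [3,4], then Hanoi [4,5], then Sofia [7,9], then Riga [8,11], then Sofia [9,12], then Porto [12,14] — 7 stops in the same relative order in both, and the DP table's final entry dp[14][14] is also 7, so no common subsequence is longer.

7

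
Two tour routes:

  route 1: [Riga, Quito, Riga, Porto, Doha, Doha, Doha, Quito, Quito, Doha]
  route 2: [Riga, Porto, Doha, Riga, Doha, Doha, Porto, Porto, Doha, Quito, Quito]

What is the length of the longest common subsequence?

7

Match Riga [1,1], Riga [3,4], Doha [5,5], Doha [6,6], Doha [7,9], Quito [8,10], Quito [9,11] — 7 stops in the same relative order in both. Since dp[10][11] = 7, nothing longer is possible.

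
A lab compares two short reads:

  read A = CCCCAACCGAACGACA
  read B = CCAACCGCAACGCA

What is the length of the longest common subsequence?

Taking C [3,1]; then C [4,2]; then A [5,3]; then A [6,4]; then C [7,5]; then C [8,6]; then G [9,7]; then A [10,9]; then A [11,10]; then C [12,11]; then G [13,12]; then C [15,13]; then A [16,14] gives a common subsequence of length 13. The LCS DP gives dp[16][14] = 13, so this is optimal.

13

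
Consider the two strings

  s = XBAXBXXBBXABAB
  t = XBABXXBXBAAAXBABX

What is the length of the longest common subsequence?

12

Pick X [1,1], then B [2,2], then A [3,3], then B [5,4], then X [6,5], then X [7,6], then B [8,7], then B [9,9], then X [10,13], then B [12,14], then A [13,15], then B [14,16]; all 12 characters appear in both, in order. Since dp[14][17] = 12, nothing longer is possible.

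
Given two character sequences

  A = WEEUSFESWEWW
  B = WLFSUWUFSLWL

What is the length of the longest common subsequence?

Let dp[i][j] be the LCS length of the first i characters of A and the first j characters of B. dp[i][j] = dp[i-1][j-1]+1 when the i-th and j-th characters match, else max(dp[i-1][j], dp[i][j-1]).
    ·  W  L  F  S  U  W  U  F  S  L  W  L
 ·  0  0  0  0  0  0  0  0  0  0  0  0  0
 W  0  1  1  1  1  1  1  1  1  1  1  1  1
 E  0  1  1  1  1  1  1  1  1  1  1  1  1
 E  0  1  1  1  1  1  1  1  1  1  1  1  1
 U  0  1  1  1  1  2  2  2  2  2  2  2  2
 S  0  1  1  1  2  2  2  2  2  3  3  3  3
 F  0  1  1  2  2  2  2  2  3  3  3  3  3
 E  0  1  1  2  2  2  2  2  3  3  3  3  3
 S  0  1  1  2  3  3  3  3  3  4  4  4  4
 W  0  1  1  2  3  3  4  4  4  4  4  5  5
 E  0  1  1  2  3  3  4  4  4  4  4  5  5
 W  0  1  1  2  3  3  4  4  4  4  4  5  5
 W  0  1  1  2  3  3  4  4  4  4  4  5  5
dp[12][12] = 5. One LCS (by backtracking along matches): WUFSW.

5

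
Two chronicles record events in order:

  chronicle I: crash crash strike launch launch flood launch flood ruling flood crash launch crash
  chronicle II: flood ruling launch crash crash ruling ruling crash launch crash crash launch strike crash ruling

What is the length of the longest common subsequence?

One common subsequence of length 6: crash at chronicle I[1]=chronicle II[5] → crash at chronicle I[2]=chronicle II[8] → launch at chronicle I[4]=chronicle II[9] → crash at chronicle I[11]=chronicle II[11] → launch at chronicle I[12]=chronicle II[12] → crash at chronicle I[13]=chronicle II[14]. Since dp[13][15] = 6, nothing longer is possible.

6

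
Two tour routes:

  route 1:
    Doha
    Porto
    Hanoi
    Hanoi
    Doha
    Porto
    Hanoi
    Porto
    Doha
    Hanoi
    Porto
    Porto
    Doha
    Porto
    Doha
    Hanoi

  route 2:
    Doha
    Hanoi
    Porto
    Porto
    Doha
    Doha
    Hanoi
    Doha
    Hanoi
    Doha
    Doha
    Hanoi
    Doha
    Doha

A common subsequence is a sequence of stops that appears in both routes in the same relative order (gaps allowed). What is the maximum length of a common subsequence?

9

One common subsequence of length 9: Doha at route 1[1]=route 2[1] → Porto at route 1[2]=route 2[4] → Hanoi at route 1[3]=route 2[7] → Hanoi at route 1[4]=route 2[9] → Doha at route 1[5]=route 2[10] → Doha at route 1[9]=route 2[11] → Hanoi at route 1[10]=route 2[12] → Doha at route 1[13]=route 2[13] → Doha at route 1[15]=route 2[14]. The LCS DP gives dp[16][14] = 9, so this is optimal.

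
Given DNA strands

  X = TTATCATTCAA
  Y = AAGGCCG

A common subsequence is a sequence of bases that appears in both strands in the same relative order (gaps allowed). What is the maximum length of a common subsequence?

Let dp[i][j] be the LCS length of the first i bases of X and the first j bases of Y. dp[i][j] = dp[i-1][j-1]+1 when the i-th and j-th bases match, else max(dp[i-1][j], dp[i][j-1]).
    ·  A  A  G  G  C  C  G
 ·  0  0  0  0  0  0  0  0
 T  0  0  0  0  0  0  0  0
 T  0  0  0  0  0  0  0  0
 A  0  1  1  1  1  1  1  1
 T  0  1  1  1  1  1  1  1
 C  0  1  1  1  1  2  2  2
 A  0  1  2  2  2  2  2  2
 T  0  1  2  2  2  2  2  2
 T  0  1  2  2  2  2  2  2
 C  0  1  2  2  2  3  3  3
 A  0  1  2  2  2  3  3  3
 A  0  1  2  2  2  3  3  3
dp[11][7] = 3. One LCS (by backtracking along matches): ACC.

3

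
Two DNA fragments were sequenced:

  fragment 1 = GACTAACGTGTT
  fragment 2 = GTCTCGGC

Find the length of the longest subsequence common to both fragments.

6

Match G (fragment 1 #1, fragment 2 #1) → C (fragment 1 #3, fragment 2 #3) → T (fragment 1 #4, fragment 2 #4) → C (fragment 1 #7, fragment 2 #5) → G (fragment 1 #8, fragment 2 #6) → G (fragment 1 #10, fragment 2 #7) — 6 bases in the same relative order in both. dp[12][8] = 6 confirms this is the maximum.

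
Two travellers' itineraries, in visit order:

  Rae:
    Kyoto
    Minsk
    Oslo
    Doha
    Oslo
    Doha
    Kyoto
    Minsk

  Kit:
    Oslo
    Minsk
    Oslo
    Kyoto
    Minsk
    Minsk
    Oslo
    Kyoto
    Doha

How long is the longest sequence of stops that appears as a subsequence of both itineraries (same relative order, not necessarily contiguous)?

Taking Kyoto [1,4] → Minsk [2,6] → Oslo [3,7] → Doha [6,9] gives a common subsequence of length 4. The LCS DP gives dp[8][9] = 4, so this is optimal.

4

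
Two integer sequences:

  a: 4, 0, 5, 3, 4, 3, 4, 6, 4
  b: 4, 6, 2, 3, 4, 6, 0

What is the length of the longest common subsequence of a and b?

4

One common subsequence of length 4: 4 at a[1]=b[1], then 3 at a[6]=b[4], then 4 at a[7]=b[5], then 6 at a[8]=b[6]. dp[9][7] = 4 confirms this is the maximum.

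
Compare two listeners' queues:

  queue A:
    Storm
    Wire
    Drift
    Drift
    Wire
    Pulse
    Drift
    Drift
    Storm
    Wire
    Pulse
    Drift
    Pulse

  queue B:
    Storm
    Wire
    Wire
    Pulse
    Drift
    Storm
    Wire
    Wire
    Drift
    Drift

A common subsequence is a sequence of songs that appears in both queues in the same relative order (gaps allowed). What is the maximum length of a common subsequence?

Taking Storm at queue A[1]=queue B[1], Wire at queue A[2]=queue B[2], Wire at queue A[5]=queue B[3], Pulse at queue A[6]=queue B[4], Drift at queue A[8]=queue B[5], Storm at queue A[9]=queue B[6], Wire at queue A[10]=queue B[8], Drift at queue A[12]=queue B[10] gives a common subsequence of length 8. The LCS DP gives dp[13][10] = 8, so this is optimal.

8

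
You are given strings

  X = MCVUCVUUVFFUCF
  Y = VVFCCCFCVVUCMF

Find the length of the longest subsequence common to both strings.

Taking C at X[2]=Y[6], then C at X[5]=Y[8], then V at X[6]=Y[9], then V at X[9]=Y[10], then U at X[12]=Y[11], then C at X[13]=Y[12], then F at X[14]=Y[14] gives a common subsequence of length 7. Since dp[14][14] = 7, nothing longer is possible.

7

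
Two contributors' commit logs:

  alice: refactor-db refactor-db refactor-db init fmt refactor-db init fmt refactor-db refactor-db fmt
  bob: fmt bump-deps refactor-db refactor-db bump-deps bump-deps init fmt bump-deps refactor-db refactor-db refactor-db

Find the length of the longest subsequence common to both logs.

Taking refactor-db at alice[1]=bob[3] → refactor-db at alice[2]=bob[4] → init at alice[4]=bob[7] → fmt at alice[5]=bob[8] → refactor-db at alice[6]=bob[10] → refactor-db at alice[9]=bob[11] → refactor-db at alice[10]=bob[12] gives a common subsequence of length 7. Since dp[11][12] = 7, nothing longer is possible.

7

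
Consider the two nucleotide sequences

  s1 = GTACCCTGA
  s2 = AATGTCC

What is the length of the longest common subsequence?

Match G (s1 #1, s2 #4); then T (s1 #2, s2 #5); then C (s1 #5, s2 #6); then C (s1 #6, s2 #7) — 4 bases in the same relative order in both. Since dp[9][7] = 4, nothing longer is possible.

4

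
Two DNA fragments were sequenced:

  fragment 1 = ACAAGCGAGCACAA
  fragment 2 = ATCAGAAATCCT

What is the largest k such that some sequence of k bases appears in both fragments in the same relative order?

Pick A [1,1], then C [2,3], then A [3,6], then A [4,7], then A [8,8], then C [10,10], then C [12,11]; all 7 bases appear in both, in order. dp[14][12] = 7 confirms this is the maximum.

7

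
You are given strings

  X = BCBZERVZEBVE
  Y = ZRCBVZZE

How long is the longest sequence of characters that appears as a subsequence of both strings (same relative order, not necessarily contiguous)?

Pick C at X[2]=Y[3]; then B at X[3]=Y[4]; then Z at X[4]=Y[6]; then Z at X[8]=Y[7]; then E at X[12]=Y[8]; all 5 characters appear in both, in order, and the DP table's final entry dp[12][8] is also 5, so no common subsequence is longer.

5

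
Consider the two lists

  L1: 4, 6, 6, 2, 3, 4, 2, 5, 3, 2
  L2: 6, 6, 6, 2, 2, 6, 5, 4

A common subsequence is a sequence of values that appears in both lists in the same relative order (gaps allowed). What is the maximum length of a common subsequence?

Match 6 [2,2]; then 6 [3,3]; then 2 [4,4]; then 2 [7,5]; then 5 [8,7] — 5 values in the same relative order in both, and the DP table's final entry dp[10][8] is also 5, so no common subsequence is longer.

5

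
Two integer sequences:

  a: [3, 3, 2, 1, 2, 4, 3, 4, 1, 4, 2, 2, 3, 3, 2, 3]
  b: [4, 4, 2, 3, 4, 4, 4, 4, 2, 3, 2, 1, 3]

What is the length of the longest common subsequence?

Match 3 [1,4], 4 [6,6], 4 [8,7], 4 [10,8], 2 [12,9], 3 [14,10], 2 [15,11], 3 [16,13] — 8 values in the same relative order in both. The LCS DP gives dp[16][13] = 8, so this is optimal.

8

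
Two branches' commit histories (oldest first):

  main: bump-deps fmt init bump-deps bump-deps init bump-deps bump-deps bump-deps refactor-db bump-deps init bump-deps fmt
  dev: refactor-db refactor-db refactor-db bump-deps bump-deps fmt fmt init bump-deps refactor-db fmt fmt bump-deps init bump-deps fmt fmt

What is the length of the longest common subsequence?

Taking bump-deps (main #1, dev #5); then fmt (main #2, dev #7); then init (main #6, dev #8); then bump-deps (main #9, dev #9); then refactor-db (main #10, dev #10); then bump-deps (main #11, dev #13); then init (main #12, dev #14); then bump-deps (main #13, dev #15); then fmt (main #14, dev #17) gives a common subsequence of length 9. dp[14][17] = 9 confirms this is the maximum.

9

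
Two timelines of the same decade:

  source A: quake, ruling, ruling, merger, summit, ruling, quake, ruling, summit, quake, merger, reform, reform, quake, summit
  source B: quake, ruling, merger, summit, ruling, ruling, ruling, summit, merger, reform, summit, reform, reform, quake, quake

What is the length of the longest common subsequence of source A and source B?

Pick quake at source A[1]=source B[1]; then ruling at source A[3]=source B[2]; then merger at source A[4]=source B[3]; then summit at source A[5]=source B[4]; then ruling at source A[6]=source B[6]; then ruling at source A[8]=source B[7]; then summit at source A[9]=source B[8]; then merger at source A[11]=source B[9]; then reform at source A[12]=source B[12]; then reform at source A[13]=source B[13]; then quake at source A[14]=source B[15]; all 11 events appear in both, in order. dp[15][15] = 11 confirms this is the maximum.

11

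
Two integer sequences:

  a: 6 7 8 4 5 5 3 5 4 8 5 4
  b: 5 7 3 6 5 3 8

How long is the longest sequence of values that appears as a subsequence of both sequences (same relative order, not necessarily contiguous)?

4

Let dp[i][j] be the LCS length of the first i values of a and the first j values of b. dp[i][j] = dp[i-1][j-1]+1 when the i-th and j-th values match, else max(dp[i-1][j], dp[i][j-1]).
    ·  5  7  3  6  5  3  8
 ·  0  0  0  0  0  0  0  0
 6  0  0  0  0  1  1  1  1
 7  0  0  1  1  1  1  1  1
 8  0  0  1  1  1  1  1  2
 4  0  0  1  1  1  1  1  2
 5  0  1  1  1  1  2  2  2
 5  0  1  1  1  1  2  2  2
 3  0  1  1  2  2  2  3  3
 5  0  1  1  2  2  3  3  3
 4  0  1  1  2  2  3  3  3
 8  0  1  1  2  2  3  3  4
 5  0  1  1  2  2  3  3  4
 4  0  1  1  2  2  3  3  4
dp[12][7] = 4. One LCS (by backtracking along matches): 6, 5, 3, 8.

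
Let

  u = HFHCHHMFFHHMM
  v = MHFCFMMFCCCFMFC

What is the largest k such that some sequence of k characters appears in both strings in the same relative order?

7

Pick H [1,2]; then F [2,3]; then C [4,4]; then M [7,7]; then F [8,8]; then F [9,12]; then M [12,13]; all 7 characters appear in both, in order. The LCS DP gives dp[13][15] = 7, so this is optimal.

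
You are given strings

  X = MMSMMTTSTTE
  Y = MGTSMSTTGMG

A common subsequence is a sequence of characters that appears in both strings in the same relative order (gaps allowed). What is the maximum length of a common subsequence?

Let dp[i][j] be the LCS length of the first i characters of X and the first j characters of Y. dp[i][j] = dp[i-1][j-1]+1 when the i-th and j-th characters match, else max(dp[i-1][j], dp[i][j-1]).
    ·  M  G  T  S  M  S  T  T  G  M  G
 ·  0  0  0  0  0  0  0  0  0  0  0  0
 M  0  1  1  1  1  1  1  1  1  1  1  1
 M  0  1  1  1  1  2  2  2  2  2  2  2
 S  0  1  1  1  2  2  3  3  3  3  3  3
 M  0  1  1  1  2  3  3  3  3  3  4  4
 M  0  1  1  1  2  3  3  3  3  3  4  4
 T  0  1  1  2  2  3  3  4  4  4  4  4
 T  0  1  1  2  2  3  3  4  5  5  5  5
 S  0  1  1  2  3  3  4  4  5  5  5  5
 T  0  1  1  2  3  3  4  5  5  5  5  5
 T  0  1  1  2  3  3  4  5  6  6  6  6
 E  0  1  1  2  3  3  4  5  6  6  6  6
dp[11][11] = 6. One LCS (by backtracking along matches): MSMSTT.

6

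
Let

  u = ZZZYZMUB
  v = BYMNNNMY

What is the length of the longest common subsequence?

Match Y (u #4, v #2), then M (u #6, v #7) — 2 characters in the same relative order in both. dp[8][8] = 2 confirms this is the maximum.

2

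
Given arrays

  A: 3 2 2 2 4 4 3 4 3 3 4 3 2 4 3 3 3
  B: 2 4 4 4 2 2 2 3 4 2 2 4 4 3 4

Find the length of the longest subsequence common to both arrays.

Match 2 at A[4]=B[1] → 4 at A[5]=B[2] → 4 at A[6]=B[3] → 4 at A[8]=B[4] → 3 at A[10]=B[8] → 4 at A[11]=B[9] → 2 at A[13]=B[11] → 4 at A[14]=B[13] → 3 at A[15]=B[14] — 9 values in the same relative order in both, and the DP table's final entry dp[17][15] is also 9, so no common subsequence is longer.

9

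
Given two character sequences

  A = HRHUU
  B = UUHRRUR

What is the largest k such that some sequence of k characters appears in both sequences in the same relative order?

Pick H at A[1]=B[3], then R at A[2]=B[5], then U at A[4]=B[6]; all 3 characters appear in both, in order. dp[5][7] = 3 confirms this is the maximum.

3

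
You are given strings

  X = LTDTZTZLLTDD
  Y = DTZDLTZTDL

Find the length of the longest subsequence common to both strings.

7

Match D [3,1], then T [4,2], then Z [5,3], then T [6,6], then Z [7,7], then T [10,8], then D [11,9] — 7 characters in the same relative order in both. Since dp[12][10] = 7, nothing longer is possible.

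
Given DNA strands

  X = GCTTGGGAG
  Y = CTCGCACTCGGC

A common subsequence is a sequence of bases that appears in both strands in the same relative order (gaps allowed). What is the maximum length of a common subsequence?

5

Let dp[i][j] be the LCS length of the first i bases of X and the first j bases of Y. dp[i][j] = dp[i-1][j-1]+1 when the i-th and j-th bases match, else max(dp[i-1][j], dp[i][j-1]).
    ·  C  T  C  G  C  A  C  T  C  G  G  C
 ·  0  0  0  0  0  0  0  0  0  0  0  0  0
 G  0  0  0  0  1  1  1  1  1  1  1  1  1
 C  0  1  1  1  1  2  2  2  2  2  2  2  2
 T  0  1  2  2  2  2  2  2  3  3  3  3  3
 T  0  1  2  2  2  2  2  2  3  3  3  3  3
 G  0  1  2  2  3  3  3  3  3  3  4  4  4
 G  0  1  2  2  3  3  3  3  3  3  4  5  5
 G  0  1  2  2  3  3  3  3  3  3  4  5  5
 A  0  1  2  2  3  3  4  4  4  4  4  5  5
 G  0  1  2  2  3  3  4  4  4  4  5  5  5
dp[9][12] = 5. One LCS (by backtracking along matches): GCTGG.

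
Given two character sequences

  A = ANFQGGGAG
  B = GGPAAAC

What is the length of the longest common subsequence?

Let dp[i][j] be the LCS length of the first i characters of A and the first j characters of B. dp[i][j] = dp[i-1][j-1]+1 when the i-th and j-th characters match, else max(dp[i-1][j], dp[i][j-1]).
    ·  G  G  P  A  A  A  C
 ·  0  0  0  0  0  0  0  0
 A  0  0  0  0  1  1  1  1
 N  0  0  0  0  1  1  1  1
 F  0  0  0  0  1  1  1  1
 Q  0  0  0  0  1  1  1  1
 G  0  1  1  1  1  1  1  1
 G  0  1  2  2  2  2  2  2
 G  0  1  2  2  2  2  2  2
 A  0  1  2  2  3  3  3  3
 G  0  1  2  2  3  3  3  3
dp[9][7] = 3. One LCS (by backtracking along matches): GGA.

3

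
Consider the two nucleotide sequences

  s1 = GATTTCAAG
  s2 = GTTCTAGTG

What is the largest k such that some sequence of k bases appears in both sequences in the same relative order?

6

Let dp[i][j] be the LCS length of the first i bases of s1 and the first j bases of s2. dp[i][j] = dp[i-1][j-1]+1 when the i-th and j-th bases match, else max(dp[i-1][j], dp[i][j-1]).
    ·  G  T  T  C  T  A  G  T  G
 ·  0  0  0  0  0  0  0  0  0  0
 G  0  1  1  1  1  1  1  1  1  1
 A  0  1  1  1  1  1  2  2  2  2
 T  0  1  2  2  2  2  2  2  3  3
 T  0  1  2  3  3  3  3  3  3  3
 T  0  1  2  3  3  4  4  4  4  4
 C  0  1  2  3  4  4  4  4  4  4
 A  0  1  2  3  4  4  5  5  5  5
 A  0  1  2  3  4  4  5  5  5  5
 G  0  1  2  3  4  4  5  6  6  6
dp[9][9] = 6. One LCS (by backtracking along matches): GTTTAG.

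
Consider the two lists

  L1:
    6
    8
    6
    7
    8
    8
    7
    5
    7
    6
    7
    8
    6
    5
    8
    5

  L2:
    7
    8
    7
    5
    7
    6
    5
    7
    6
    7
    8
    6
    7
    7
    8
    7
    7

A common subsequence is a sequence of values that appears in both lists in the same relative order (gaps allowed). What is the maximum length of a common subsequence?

Pick 8 [2,2], 7 [4,3], 7 [7,5], 5 [8,7], 7 [9,8], 6 [10,9], 7 [11,10], 8 [12,11], 6 [13,12], 8 [15,15]; all 10 values appear in both, in order. dp[16][17] = 10 confirms this is the maximum.

10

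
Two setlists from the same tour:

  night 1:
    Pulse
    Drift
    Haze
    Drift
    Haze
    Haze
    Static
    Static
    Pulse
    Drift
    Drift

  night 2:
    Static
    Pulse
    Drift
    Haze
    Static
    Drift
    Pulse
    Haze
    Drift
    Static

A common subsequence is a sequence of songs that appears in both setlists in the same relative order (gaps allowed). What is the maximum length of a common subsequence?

6

Match Pulse (night 1 #1, night 2 #2); then Drift (night 1 #2, night 2 #3); then Haze (night 1 #3, night 2 #4); then Drift (night 1 #4, night 2 #6); then Haze (night 1 #5, night 2 #8); then Static (night 1 #8, night 2 #10) — 6 songs in the same relative order in both. Since dp[11][10] = 6, nothing longer is possible.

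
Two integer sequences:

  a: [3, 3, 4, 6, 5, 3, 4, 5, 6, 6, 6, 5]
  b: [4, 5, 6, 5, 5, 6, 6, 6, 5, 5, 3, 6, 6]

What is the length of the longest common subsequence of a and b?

Match 4 (a #3, b #1), 6 (a #4, b #3), 5 (a #5, b #4), 5 (a #8, b #5), 6 (a #9, b #6), 6 (a #10, b #7), 6 (a #11, b #8), 5 (a #12, b #10) — 8 values in the same relative order in both. Since dp[12][13] = 8, nothing longer is possible.

8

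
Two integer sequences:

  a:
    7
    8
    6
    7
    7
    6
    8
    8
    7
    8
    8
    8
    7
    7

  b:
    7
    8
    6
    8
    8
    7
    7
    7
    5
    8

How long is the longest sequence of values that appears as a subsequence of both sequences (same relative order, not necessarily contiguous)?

8

Pick 7 (a #1, b #1) → 8 (a #2, b #2) → 6 (a #6, b #3) → 8 (a #7, b #4) → 8 (a #8, b #5) → 7 (a #9, b #6) → 7 (a #13, b #7) → 7 (a #14, b #8); all 8 values appear in both, in order. The LCS DP gives dp[14][10] = 8, so this is optimal.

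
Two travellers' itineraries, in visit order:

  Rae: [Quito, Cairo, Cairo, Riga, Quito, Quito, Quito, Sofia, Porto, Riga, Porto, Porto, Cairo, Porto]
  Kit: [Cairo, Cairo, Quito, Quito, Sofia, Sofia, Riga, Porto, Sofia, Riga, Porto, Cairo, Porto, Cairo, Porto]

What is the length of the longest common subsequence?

11

Taking Cairo [2,1], Cairo [3,2], Quito [5,3], Quito [6,4], Sofia [8,6], Porto [9,8], Riga [10,10], Porto [11,11], Porto [12,13], Cairo [13,14], Porto [14,15] gives a common subsequence of length 11. Since dp[14][15] = 11, nothing longer is possible.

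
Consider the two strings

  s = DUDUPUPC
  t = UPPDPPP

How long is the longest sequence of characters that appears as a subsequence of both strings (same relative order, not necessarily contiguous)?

4

Let dp[i][j] be the LCS length of the first i characters of s and the first j characters of t. dp[i][j] = dp[i-1][j-1]+1 when the i-th and j-th characters match, else max(dp[i-1][j], dp[i][j-1]).
    ·  U  P  P  D  P  P  P
 ·  0  0  0  0  0  0  0  0
 D  0  0  0  0  1  1  1  1
 U  0  1  1  1  1  1  1  1
 D  0  1  1  1  2  2  2  2
 U  0  1  1  1  2  2  2  2
 P  0  1  2  2  2  3  3  3
 U  0  1  2  2  2  3  3  3
 P  0  1  2  3  3  3  4  4
 C  0  1  2  3  3  3  4  4
dp[8][7] = 4. One LCS (by backtracking along matches): UDPP.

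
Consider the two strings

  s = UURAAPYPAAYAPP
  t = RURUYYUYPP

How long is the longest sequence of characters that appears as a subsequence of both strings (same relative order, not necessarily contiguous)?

Pick U (s #1, t #2), then U (s #2, t #4), then Y (s #7, t #6), then Y (s #11, t #8), then P (s #13, t #9), then P (s #14, t #10); all 6 characters appear in both, in order, and the DP table's final entry dp[14][10] is also 6, so no common subsequence is longer.

6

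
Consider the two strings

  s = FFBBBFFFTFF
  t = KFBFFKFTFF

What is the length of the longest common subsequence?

8

Match F (s #2, t #2) → B (s #5, t #3) → F (s #6, t #4) → F (s #7, t #5) → F (s #8, t #7) → T (s #9, t #8) → F (s #10, t #9) → F (s #11, t #10) — 8 characters in the same relative order in both. The LCS DP gives dp[11][10] = 8, so this is optimal.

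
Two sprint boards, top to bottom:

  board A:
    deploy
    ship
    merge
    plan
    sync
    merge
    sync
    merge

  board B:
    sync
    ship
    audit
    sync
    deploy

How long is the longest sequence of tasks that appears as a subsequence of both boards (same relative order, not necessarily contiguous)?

Pick ship (board A #2, board B #2); then sync (board A #5, board B #4); all 2 tasks appear in both, in order, and the DP table's final entry dp[8][5] is also 2, so no common subsequence is longer.

2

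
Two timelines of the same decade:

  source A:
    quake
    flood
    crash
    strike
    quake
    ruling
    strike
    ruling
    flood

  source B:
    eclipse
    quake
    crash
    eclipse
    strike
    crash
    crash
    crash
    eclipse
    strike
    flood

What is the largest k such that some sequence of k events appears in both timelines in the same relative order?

5

One common subsequence of length 5: quake [1,2], crash [3,3], strike [4,5], strike [7,10], flood [9,11]. dp[9][11] = 5 confirms this is the maximum.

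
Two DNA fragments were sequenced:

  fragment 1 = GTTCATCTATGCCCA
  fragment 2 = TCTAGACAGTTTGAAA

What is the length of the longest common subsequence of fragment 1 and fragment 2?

One common subsequence of length 9: T at fragment 1[2]=fragment 2[1]; then T at fragment 1[3]=fragment 2[3]; then C at fragment 1[4]=fragment 2[7]; then A at fragment 1[5]=fragment 2[8]; then T at fragment 1[6]=fragment 2[10]; then T at fragment 1[8]=fragment 2[11]; then T at fragment 1[10]=fragment 2[12]; then G at fragment 1[11]=fragment 2[13]; then A at fragment 1[15]=fragment 2[16], and the DP table's final entry dp[15][16] is also 9, so no common subsequence is longer.

9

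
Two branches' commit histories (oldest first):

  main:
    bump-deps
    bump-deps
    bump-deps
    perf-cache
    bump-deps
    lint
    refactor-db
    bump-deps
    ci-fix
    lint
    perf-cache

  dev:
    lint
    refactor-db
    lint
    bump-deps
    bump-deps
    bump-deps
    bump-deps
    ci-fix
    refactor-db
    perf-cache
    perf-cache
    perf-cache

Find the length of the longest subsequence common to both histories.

6

One common subsequence of length 6: bump-deps [1,4], bump-deps [2,5], bump-deps [3,6], bump-deps [5,7], refactor-db [7,9], perf-cache [11,12], and the DP table's final entry dp[11][12] is also 6, so no common subsequence is longer.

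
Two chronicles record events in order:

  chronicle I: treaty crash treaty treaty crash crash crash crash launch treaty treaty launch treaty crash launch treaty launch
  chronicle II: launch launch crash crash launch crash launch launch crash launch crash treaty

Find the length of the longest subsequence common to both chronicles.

8

Match crash (chronicle I #2, chronicle II #3) → crash (chronicle I #5, chronicle II #4) → crash (chronicle I #8, chronicle II #6) → launch (chronicle I #9, chronicle II #7) → launch (chronicle I #12, chronicle II #8) → crash (chronicle I #14, chronicle II #9) → launch (chronicle I #15, chronicle II #10) → treaty (chronicle I #16, chronicle II #12) — 8 events in the same relative order in both. Since dp[17][12] = 8, nothing longer is possible.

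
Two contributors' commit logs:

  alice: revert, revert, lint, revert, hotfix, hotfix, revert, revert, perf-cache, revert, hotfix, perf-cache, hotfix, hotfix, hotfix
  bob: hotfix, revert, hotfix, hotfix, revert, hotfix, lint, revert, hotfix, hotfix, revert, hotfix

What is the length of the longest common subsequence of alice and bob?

Match revert [1,2], then revert [2,5], then lint [3,7], then revert [4,8], then hotfix [5,9], then hotfix [6,10], then revert [10,11], then hotfix [15,12] — 8 commits in the same relative order in both. dp[15][12] = 8 confirms this is the maximum.

8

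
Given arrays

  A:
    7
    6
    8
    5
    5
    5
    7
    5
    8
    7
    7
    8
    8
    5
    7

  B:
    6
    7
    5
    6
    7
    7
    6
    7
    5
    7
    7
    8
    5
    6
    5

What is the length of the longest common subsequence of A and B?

One common subsequence of length 8: 7 at A[1]=B[6], 6 at A[2]=B[7], 7 at A[7]=B[8], 5 at A[8]=B[9], 7 at A[10]=B[10], 7 at A[11]=B[11], 8 at A[12]=B[12], 5 at A[14]=B[15], and the DP table's final entry dp[15][15] is also 8, so no common subsequence is longer.

8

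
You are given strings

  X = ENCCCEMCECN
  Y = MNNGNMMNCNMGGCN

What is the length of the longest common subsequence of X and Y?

5

Taking N (X #2, Y #8), C (X #3, Y #9), M (X #7, Y #11), C (X #10, Y #14), N (X #11, Y #15) gives a common subsequence of length 5. Since dp[11][15] = 5, nothing longer is possible.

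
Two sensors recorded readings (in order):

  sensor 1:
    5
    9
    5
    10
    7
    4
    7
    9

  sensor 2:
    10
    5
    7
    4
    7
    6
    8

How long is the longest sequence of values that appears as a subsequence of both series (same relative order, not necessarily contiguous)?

4

Let dp[i][j] be the LCS length of the first i values of sensor 1 and the first j values of sensor 2. dp[i][j] = dp[i-1][j-1]+1 when the i-th and j-th values match, else max(dp[i-1][j], dp[i][j-1]).
    · 10  5  7  4  7  6  8
 ·  0  0  0  0  0  0  0  0
 5  0  0  1  1  1  1  1  1
 9  0  0  1  1  1  1  1  1
 5  0  0  1  1  1  1  1  1
10  0  1  1  1  1  1  1  1
 7  0  1  1  2  2  2  2  2
 4  0  1  1  2  3  3  3  3
 7  0  1  1  2  3  4  4  4
 9  0  1  1  2  3  4  4  4
dp[8][7] = 4. One LCS (by backtracking along matches): 5, 7, 4, 7.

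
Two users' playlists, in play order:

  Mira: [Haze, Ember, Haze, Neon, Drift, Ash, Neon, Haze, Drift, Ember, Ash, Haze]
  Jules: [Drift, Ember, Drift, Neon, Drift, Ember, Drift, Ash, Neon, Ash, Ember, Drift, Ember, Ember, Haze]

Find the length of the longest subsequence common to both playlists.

Taking Ember (Mira #2, Jules #2) → Neon (Mira #4, Jules #4) → Drift (Mira #5, Jules #7) → Ash (Mira #6, Jules #8) → Neon (Mira #7, Jules #9) → Drift (Mira #9, Jules #12) → Ember (Mira #10, Jules #14) → Haze (Mira #12, Jules #15) gives a common subsequence of length 8. The LCS DP gives dp[12][15] = 8, so this is optimal.

8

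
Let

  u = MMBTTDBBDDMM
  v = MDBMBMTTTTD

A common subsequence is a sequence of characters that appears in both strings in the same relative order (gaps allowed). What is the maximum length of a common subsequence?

Taking M at u[1]=v[1]; then M at u[2]=v[4]; then B at u[3]=v[5]; then T at u[4]=v[9]; then T at u[5]=v[10]; then D at u[10]=v[11] gives a common subsequence of length 6. Since dp[12][11] = 6, nothing longer is possible.

6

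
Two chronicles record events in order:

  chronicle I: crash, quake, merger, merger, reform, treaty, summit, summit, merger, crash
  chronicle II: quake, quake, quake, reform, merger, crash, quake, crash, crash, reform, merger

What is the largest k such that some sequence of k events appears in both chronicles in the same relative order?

4

One common subsequence of length 4: crash [1,6] → quake [2,7] → reform [5,10] → merger [9,11]. dp[10][11] = 4 confirms this is the maximum.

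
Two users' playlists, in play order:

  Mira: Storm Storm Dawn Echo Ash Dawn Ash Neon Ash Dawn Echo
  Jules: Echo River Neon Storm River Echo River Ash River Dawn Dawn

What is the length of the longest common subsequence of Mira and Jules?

5

One common subsequence of length 5: Storm at Mira[1]=Jules[4], Echo at Mira[4]=Jules[6], Ash at Mira[5]=Jules[8], Dawn at Mira[6]=Jules[10], Dawn at Mira[10]=Jules[11]. The LCS DP gives dp[11][11] = 5, so this is optimal.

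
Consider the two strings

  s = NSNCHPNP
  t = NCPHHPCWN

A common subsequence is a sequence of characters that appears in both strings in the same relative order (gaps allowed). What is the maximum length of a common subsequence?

Let dp[i][j] be the LCS length of the first i characters of s and the first j characters of t. dp[i][j] = dp[i-1][j-1]+1 when the i-th and j-th characters match, else max(dp[i-1][j], dp[i][j-1]).
    ·  N  C  P  H  H  P  C  W  N
 ·  0  0  0  0  0  0  0  0  0  0
 N  0  1  1  1  1  1  1  1  1  1
 S  0  1  1  1  1  1  1  1  1  1
 N  0  1  1  1  1  1  1  1  1  2
 C  0  1  2  2  2  2  2  2  2  2
 H  0  1  2  2  3  3  3  3  3  3
 P  0  1  2  3  3  3  4  4  4  4
 N  0  1  2  3  3  3  4  4  4  5
 P  0  1  2  3  3  3  4  4  4  5
dp[8][9] = 5. One LCS (by backtracking along matches): NCHPN.

5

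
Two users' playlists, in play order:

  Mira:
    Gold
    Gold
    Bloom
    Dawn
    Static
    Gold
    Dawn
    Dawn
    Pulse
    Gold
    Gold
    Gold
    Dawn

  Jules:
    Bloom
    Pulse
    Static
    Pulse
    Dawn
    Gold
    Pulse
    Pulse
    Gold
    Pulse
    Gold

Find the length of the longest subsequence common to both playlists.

One common subsequence of length 6: Bloom [3,1]; then Dawn [4,5]; then Gold [6,6]; then Pulse [9,8]; then Gold [10,9]; then Gold [12,11], and the DP table's final entry dp[13][11] is also 6, so no common subsequence is longer.

6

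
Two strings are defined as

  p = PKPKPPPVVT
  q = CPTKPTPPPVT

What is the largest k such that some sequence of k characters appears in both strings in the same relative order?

8

Let dp[i][j] be the LCS length of the first i characters of p and the first j characters of q. dp[i][j] = dp[i-1][j-1]+1 when the i-th and j-th characters match, else max(dp[i-1][j], dp[i][j-1]).
    ·  C  P  T  K  P  T  P  P  P  V  T
 ·  0  0  0  0  0  0  0  0  0  0  0  0
 P  0  0  1  1  1  1  1  1  1  1  1  1
 K  0  0  1  1  2  2  2  2  2  2  2  2
 P  0  0  1  1  2  3  3  3  3  3  3  3
 K  0  0  1  1  2  3  3  3  3  3  3  3
 P  0  0  1  1  2  3  3  4  4  4  4  4
 P  0  0  1  1  2  3  3  4  5  5  5  5
 P  0  0  1  1  2  3  3  4  5  6  6  6
 V  0  0  1  1  2  3  3  4  5  6  7  7
 V  0  0  1  1  2  3  3  4  5  6  7  7
 T  0  0  1  2  2  3  4  4  5  6  7  8
dp[10][11] = 8. One LCS (by backtracking along matches): PKPPPPVT.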